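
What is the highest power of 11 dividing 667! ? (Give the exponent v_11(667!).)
v_11(667!) = 65

Legendre's formula: v_p(n!) = Σ_{k ≥ 1} ⌊n / p^k⌋. For p = 11, n = 667, the terms are:
  ⌊667/11^1⌋ = ⌊667/11⌋ = 60
  ⌊667/11^2⌋ = ⌊667/121⌋ = 5
(the next term ⌊667/11^3⌋ = 0, terminating the sum). Summing: v_11(667!) = 60 + 5 = 65.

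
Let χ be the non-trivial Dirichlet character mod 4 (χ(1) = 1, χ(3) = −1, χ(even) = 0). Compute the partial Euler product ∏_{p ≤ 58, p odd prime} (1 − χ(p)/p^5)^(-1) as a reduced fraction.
∏ = 241552412610573346540717288090615330738043013683948985221451329316738054554305/242484077809603940117660402752750309983134701869309180441833184178683110227968

The odd primes p ≤ 58 are [3, 5, 7, 11, 13, 17, 19, 23, 29, 31, 37, 41, 43, 47, 53]. For each, χ(p) = 1 if p ≡ 1 mod 4, χ(p) = −1 if p ≡ 3 mod 4. Taking (1 − χ(p)/p^5)^(-1) = p^5/(p^5 − χ(p)): (1 − (-1)/3^5)^(-1) · (1 − (1)/5^5)^(-1) · (1 − (-1)/7^5)^(-1) · (1 − (-1)/11^5)^(-1) · (1 − (1)/13^5)^(-1) · (1 − (1)/17^5)^(-1) · (1 − (-1)/19^5)^(-1) · (1 − (-1)/23^5)^(-1) · (1 − (1)/29^5)^(-1) · (1 − (-1)/31^5)^(-1) · (1 − (1)/37^5)^(-1) · (1 − (1)/41^5)^(-1) · (1 − (-1)/43^5)^(-1) · (1 − (-1)/47^5)^(-1) · (1 − (1)/53^5)^(-1) = 241552412610573346540717288090615330738043013683948985221451329316738054554305/242484077809603940117660402752750309983134701869309180441833184178683110227968.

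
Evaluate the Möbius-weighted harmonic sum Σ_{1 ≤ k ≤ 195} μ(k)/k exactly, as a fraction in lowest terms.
Σ μ(k)/k = -43277238338814707352435871087729404219364080007991120795068950289487278357/2094340804123062964635950016266159511607730554966537454865305011530672742866

Values of μ(k) for 1 ≤ k ≤ 195: μ(1) = 1, μ(2) = -1, μ(3) = -1, μ(5) = -1, μ(6) = 1, μ(7) = -1, μ(10) = 1, μ(11) = -1, μ(13) = -1, μ(14) = 1, μ(15) = 1, μ(17) = -1, μ(19) = -1, μ(21) = 1, μ(22) = 1, μ(23) = -1, μ(26) = 1, μ(29) = -1, μ(30) = -1, μ(31) = -1, μ(33) = 1, μ(34) = 1, μ(35) = 1, μ(37) = -1, μ(38) = 1, μ(39) = 1, μ(41) = -1, μ(42) = -1, μ(43) = -1, μ(46) = 1, μ(47) = -1, μ(51) = 1, μ(53) = -1, μ(55) = 1, μ(57) = 1, μ(58) = 1, μ(59) = -1, μ(61) = -1, μ(62) = 1, μ(65) = 1, μ(66) = -1, μ(67) = -1, μ(69) = 1, μ(70) = -1, μ(71) = -1, μ(73) = -1, μ(74) = 1, μ(77) = 1, μ(78) = -1, μ(79) = -1, μ(82) = 1, μ(83) = -1, μ(85) = 1, μ(86) = 1, μ(87) = 1, μ(89) = -1, μ(91) = 1, μ(93) = 1, μ(94) = 1, μ(95) = 1, μ(97) = -1, μ(101) = -1, μ(102) = -1, μ(103) = -1, μ(105) = -1, μ(106) = 1, μ(107) = -1, μ(109) = -1, μ(110) = -1, μ(111) = 1, μ(113) = -1, μ(114) = -1, μ(115) = 1, μ(118) = 1, μ(119) = 1, μ(122) = 1, μ(123) = 1, μ(127) = -1, μ(129) = 1, μ(130) = -1, μ(131) = -1, μ(133) = 1, μ(134) = 1, μ(137) = -1, μ(138) = -1, μ(139) = -1, μ(141) = 1, μ(142) = 1, μ(143) = 1, μ(145) = 1, μ(146) = 1, μ(149) = -1, μ(151) = -1, μ(154) = -1, μ(155) = 1, μ(157) = -1, μ(158) = 1, μ(159) = 1, μ(161) = 1, μ(163) = -1, μ(165) = -1, μ(166) = 1, μ(167) = -1, μ(170) = -1, μ(173) = -1, μ(174) = -1, μ(177) = 1, μ(178) = 1, μ(179) = -1, μ(181) = -1, μ(182) = -1, μ(183) = 1, μ(185) = 1, μ(186) = -1, μ(187) = 1, μ(190) = -1, μ(191) = -1, μ(193) = -1, μ(194) = 1, μ(195) = -1, with μ = 0 on non-squarefree integers. Summing μ(k)/k for k where μ(k) ≠ 0 gives -43277238338814707352435871087729404219364080007991120795068950289487278357/2094340804123062964635950016266159511607730554966537454865305011530672742866 ≈ -0.0207. (PNT ⟺ this sum → 0 as n → ∞.)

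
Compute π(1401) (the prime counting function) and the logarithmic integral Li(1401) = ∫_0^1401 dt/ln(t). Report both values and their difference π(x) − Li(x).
π(1401) = 222;  Li(1401) ≈ 234.21;  π(x) − Li(x) ≈ -12.21.

Direct count of primes ≤ 1401 gives π(1401) = 222. Numerical evaluation of the logarithmic integral gives Li(1401) ≈ 234.21. The difference π(x) − Li(x) ≈ -12.21 is typically negative for small/moderate x (Li(x) overestimates), though Littlewood's theorem shows this sign changes infinitely often.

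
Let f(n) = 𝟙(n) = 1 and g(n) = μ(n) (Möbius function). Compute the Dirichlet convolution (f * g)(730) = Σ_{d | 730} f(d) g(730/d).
(𝟙 * μ)(730) = 0

Divisors of 730: [1, 2, 5, 10, 73, 146, 365, 730]. For each d | 730:
  d = 1: 𝟙(1) · μ(730/1) = 1 · -1 = -1
  d = 2: 𝟙(2) · μ(730/2) = 1 · 1 = 1
  d = 5: 𝟙(5) · μ(730/5) = 1 · 1 = 1
  d = 10: 𝟙(10) · μ(730/10) = 1 · -1 = -1
  d = 73: 𝟙(73) · μ(730/73) = 1 · 1 = 1
  d = 146: 𝟙(146) · μ(730/146) = 1 · -1 = -1
  d = 365: 𝟙(365) · μ(730/365) = 1 · -1 = -1
  d = 730: 𝟙(730) · μ(730/730) = 1 · 1 = 1
Summing: (𝟙 * μ)(730) = -1 + 1 + 1 + -1 + 1 + -1 + -1 + 1 = 0.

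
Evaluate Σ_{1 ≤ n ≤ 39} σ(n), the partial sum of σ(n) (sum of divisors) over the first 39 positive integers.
Σ_{n ≤ 39} σ(n) = 1252

Compute σ(n) for each 1 ≤ n ≤ 39: σ(1) = 1, σ(2) = 3, σ(3) = 4, σ(4) = 7, σ(5) = 6, σ(6) = 12, σ(7) = 8, σ(8) = 15, σ(9) = 13, σ(10) = 18, σ(11) = 12, σ(12) = 28, σ(13) = 14, σ(14) = 24, σ(15) = 24, σ(16) = 31, σ(17) = 18, σ(18) = 39, σ(19) = 20, σ(20) = 42, σ(21) = 32, σ(22) = 36, σ(23) = 24, σ(24) = 60, σ(25) = 31, σ(26) = 42, σ(27) = 40, σ(28) = 56, σ(29) = 30, σ(30) = 72, σ(31) = 32, σ(32) = 63, σ(33) = 48, σ(34) = 54, σ(35) = 48, σ(36) = 91, σ(37) = 38, σ(38) = 60, σ(39) = 56. Summing all 39 values: 1252. (Average order: Σ_{n ≤ x} σ(n) ~ (π²/12) x². For x = 39, (π²/12)·39² ≈ 1250.97.)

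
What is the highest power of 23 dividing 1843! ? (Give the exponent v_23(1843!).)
v_23(1843!) = 83

Legendre's formula: v_p(n!) = Σ_{k ≥ 1} ⌊n / p^k⌋. For p = 23, n = 1843, the terms are:
  ⌊1843/23^1⌋ = ⌊1843/23⌋ = 80
  ⌊1843/23^2⌋ = ⌊1843/529⌋ = 3
(the next term ⌊1843/23^3⌋ = 0, terminating the sum). Summing: v_23(1843!) = 80 + 3 = 83.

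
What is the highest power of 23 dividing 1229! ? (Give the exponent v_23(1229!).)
v_23(1229!) = 55

Legendre's formula: v_p(n!) = Σ_{k ≥ 1} ⌊n / p^k⌋. For p = 23, n = 1229, the terms are:
  ⌊1229/23^1⌋ = ⌊1229/23⌋ = 53
  ⌊1229/23^2⌋ = ⌊1229/529⌋ = 2
(the next term ⌊1229/23^3⌋ = 0, terminating the sum). Summing: v_23(1229!) = 53 + 2 = 55.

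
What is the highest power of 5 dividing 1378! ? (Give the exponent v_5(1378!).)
v_5(1378!) = 343

Legendre's formula: v_p(n!) = Σ_{k ≥ 1} ⌊n / p^k⌋. For p = 5, n = 1378, the terms are:
  ⌊1378/5^1⌋ = ⌊1378/5⌋ = 275
  ⌊1378/5^2⌋ = ⌊1378/25⌋ = 55
  ⌊1378/5^3⌋ = ⌊1378/125⌋ = 11
  ⌊1378/5^4⌋ = ⌊1378/625⌋ = 2
(the next term ⌊1378/5^5⌋ = 0, terminating the sum). Summing: v_5(1378!) = 275 + 55 + 11 + 2 = 343.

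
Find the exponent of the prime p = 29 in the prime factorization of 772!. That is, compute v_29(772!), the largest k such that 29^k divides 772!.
v_29(772!) = 26

Legendre's formula: v_p(n!) = Σ_{k ≥ 1} ⌊n / p^k⌋. For p = 29, n = 772, the terms are:
  ⌊772/29^1⌋ = ⌊772/29⌋ = 26
(the next term ⌊772/29^2⌋ = 0, terminating the sum). Summing: v_29(772!) = 26 = 26.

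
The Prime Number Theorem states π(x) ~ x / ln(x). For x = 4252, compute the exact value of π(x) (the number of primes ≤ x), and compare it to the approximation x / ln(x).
π(4252) = 582;  x/ln(x) ≈ 508.91;  relative error ≈ 12.56%.

Directly count primes up to 4252: π(4252) = 582. The PNT approximation gives 4252/ln(4252) ≈ 4252/8.35514 ≈ 508.91. Relative error (π(x) − x/ln(x)) / π(x) ≈ 12.56%; the approximation is known to undercount slightly (Li(x) is a better estimate).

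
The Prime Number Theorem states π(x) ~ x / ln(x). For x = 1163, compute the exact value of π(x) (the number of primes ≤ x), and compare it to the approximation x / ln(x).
π(1163) = 192;  x/ln(x) ≈ 164.76;  relative error ≈ 14.19%.

Directly count primes up to 1163: π(1163) = 192. The PNT approximation gives 1163/ln(1163) ≈ 1163/7.05876 ≈ 164.76. Relative error (π(x) − x/ln(x)) / π(x) ≈ 14.19%; the approximation is known to undercount slightly (Li(x) is a better estimate).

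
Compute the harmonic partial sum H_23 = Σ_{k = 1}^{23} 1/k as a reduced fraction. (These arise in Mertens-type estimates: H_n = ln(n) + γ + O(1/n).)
H_23 = 444316699/118982864

Direct summation: H_23 = 1 + 1/2 + ... + 1/23. The least common denominator is lcm(1, ..., 23) = 5354228880; over this denominator the numerator is 5354228880 + 2677114440 + 1784742960 + 1338557220 + 1070845776 + 892371480 + 764889840 + 669278610 + 594914320 + 535422888 + 486748080 + 446185740 + 411863760 + 382444920 + 356948592 + 334639305 + 314954640 + 297457160 + 281801520 + 267711444 + 254963280 + 243374040 + 232792560 = 19994251455, so H_23 = 19994251455/5354228880; reducing by gcd(19994251455, 5354228880) = 45 gives 444316699/118982864 ≈ 3.73429. (The PNT-adjacent estimate ln(23) + γ ≈ 3.71271 matches within O(1/n).)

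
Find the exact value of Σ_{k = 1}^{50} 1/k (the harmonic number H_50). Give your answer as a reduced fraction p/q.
H_50 = 13943237577224054960759/3099044504245996706400

Direct summation: H_50 = 1 + 1/2 + ... + 1/50. The least common denominator is lcm(1, ..., 50) = 3099044504245996706400; over this denominator the numerator is 3099044504245996706400 + 1549522252122998353200 + 1033014834748665568800 + 774761126061499176600 + 619808900849199341280 + 516507417374332784400 + 442720643463713815200 + 387380563030749588300 + 344338278249555189600 + 309904450424599670640 + 281731318567817882400 + 258253708687166392200 + 238388038788153592800 + 221360321731856907600 + 206602966949733113760 + 193690281515374794150 + 182296735543882159200 + 172169139124777594800 + 163107605486631405600 + 154952225212299835320 + 147573547821237938400 + 140865659283908941200 + 134741065401999856800 + 129126854343583196100 + 123961780169839868256 + 119194019394076796400 + 114779426083185063200 + 110680160865928453800 + 106863603594689541600 + 103301483474866556880 + 99969177556322474400 + 96845140757687397075 + 93910439522605960800 + 91148367771941079600 + 88544128692742763040 + 86084569562388797400 + 83757959574216127200 + 81553802743315702800 + 79462679596051197600 + 77476112606149917660 + 75586451323073090400 + 73786773910618969200 + 72070802424325504800 + 70432829641954470600 + 68867655649911037920 + 67370532700999928400 + 65937117111616951200 + 64563427171791598050 + 63245806209101973600 + 61980890084919934128 = 13943237577224054960759, so H_50 = 13943237577224054960759/3099044504245996706400 (already in lowest terms) ≈ 4.49921. (The PNT-adjacent estimate ln(50) + γ ≈ 4.48924 matches within O(1/n).)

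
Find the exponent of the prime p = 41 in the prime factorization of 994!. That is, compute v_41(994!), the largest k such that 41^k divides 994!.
v_41(994!) = 24

Legendre's formula: v_p(n!) = Σ_{k ≥ 1} ⌊n / p^k⌋. For p = 41, n = 994, the terms are:
  ⌊994/41^1⌋ = ⌊994/41⌋ = 24
(the next term ⌊994/41^2⌋ = 0, terminating the sum). Summing: v_41(994!) = 24 = 24.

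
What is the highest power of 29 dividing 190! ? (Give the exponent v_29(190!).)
v_29(190!) = 6

Legendre's formula: v_p(n!) = Σ_{k ≥ 1} ⌊n / p^k⌋. For p = 29, n = 190, the terms are:
  ⌊190/29^1⌋ = ⌊190/29⌋ = 6
(the next term ⌊190/29^2⌋ = 0, terminating the sum). Summing: v_29(190!) = 6 = 6.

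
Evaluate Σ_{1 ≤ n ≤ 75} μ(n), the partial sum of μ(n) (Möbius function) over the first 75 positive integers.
Σ_{n ≤ 75} μ(n) = -3

Compute μ(n) for each 1 ≤ n ≤ 75: μ(1) = 1, μ(2) = -1, μ(3) = -1, μ(4) = 0, μ(5) = -1, μ(6) = 1, μ(7) = -1, μ(8) = 0, μ(9) = 0, μ(10) = 1, μ(11) = -1, μ(12) = 0, μ(13) = -1, μ(14) = 1, μ(15) = 1, μ(16) = 0, μ(17) = -1, μ(18) = 0, μ(19) = -1, μ(20) = 0, μ(21) = 1, μ(22) = 1, μ(23) = -1, μ(24) = 0, μ(25) = 0, μ(26) = 1, μ(27) = 0, μ(28) = 0, μ(29) = -1, μ(30) = -1, μ(31) = -1, μ(32) = 0, μ(33) = 1, μ(34) = 1, μ(35) = 1, μ(36) = 0, μ(37) = -1, μ(38) = 1, μ(39) = 1, μ(40) = 0, μ(41) = -1, μ(42) = -1, μ(43) = -1, μ(44) = 0, μ(45) = 0, μ(46) = 1, μ(47) = -1, μ(48) = 0, μ(49) = 0, μ(50) = 0, μ(51) = 1, μ(52) = 0, μ(53) = -1, μ(54) = 0, μ(55) = 1, μ(56) = 0, μ(57) = 1, μ(58) = 1, μ(59) = -1, μ(60) = 0, μ(61) = -1, μ(62) = 1, μ(63) = 0, μ(64) = 0, μ(65) = 1, μ(66) = -1, μ(67) = -1, μ(68) = 0, μ(69) = 1, μ(70) = -1, μ(71) = -1, μ(72) = 0, μ(73) = -1, μ(74) = 1, μ(75) = 0. Summing all 75 values: -3. (Mertens function M(x) = Σ_{n ≤ x} μ(n); on average M(x) should be small (PNT ⟺ M(x) = o(x)).)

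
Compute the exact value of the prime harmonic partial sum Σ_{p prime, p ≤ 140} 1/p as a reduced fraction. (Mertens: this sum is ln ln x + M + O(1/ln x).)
Σ 1/p = 18825509850919239131453102166593625244431364344421618363/10014646650599190067509233131649940057366334653200433090

π(140) = 34, so the primes ≤ 140 are [2, 3, 5, 7, 11, 13, 17, 19, 23, 29, 31, 37, 41, 43, 47, 53, 59, 61, 67, 71, 73, 79, 83, 89, 97, 101, 103, 107, 109, 113, 127, 131, 137, 139]. Summing 1/p over these primes: 18825509850919239131453102166593625244431364344421618363/10014646650599190067509233131649940057366334653200433090 ≈ 1.8798. Mertens estimate ln ln(140) + 0.2615 ≈ 1.8592.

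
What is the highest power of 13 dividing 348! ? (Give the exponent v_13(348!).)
v_13(348!) = 28

Legendre's formula: v_p(n!) = Σ_{k ≥ 1} ⌊n / p^k⌋. For p = 13, n = 348, the terms are:
  ⌊348/13^1⌋ = ⌊348/13⌋ = 26
  ⌊348/13^2⌋ = ⌊348/169⌋ = 2
(the next term ⌊348/13^3⌋ = 0, terminating the sum). Summing: v_13(348!) = 26 + 2 = 28.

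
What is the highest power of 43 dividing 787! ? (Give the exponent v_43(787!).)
v_43(787!) = 18

Legendre's formula: v_p(n!) = Σ_{k ≥ 1} ⌊n / p^k⌋. For p = 43, n = 787, the terms are:
  ⌊787/43^1⌋ = ⌊787/43⌋ = 18
(the next term ⌊787/43^2⌋ = 0, terminating the sum). Summing: v_43(787!) = 18 = 18.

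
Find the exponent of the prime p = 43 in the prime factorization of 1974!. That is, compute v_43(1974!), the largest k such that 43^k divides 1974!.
v_43(1974!) = 46

Legendre's formula: v_p(n!) = Σ_{k ≥ 1} ⌊n / p^k⌋. For p = 43, n = 1974, the terms are:
  ⌊1974/43^1⌋ = ⌊1974/43⌋ = 45
  ⌊1974/43^2⌋ = ⌊1974/1849⌋ = 1
(the next term ⌊1974/43^3⌋ = 0, terminating the sum). Summing: v_43(1974!) = 45 + 1 = 46.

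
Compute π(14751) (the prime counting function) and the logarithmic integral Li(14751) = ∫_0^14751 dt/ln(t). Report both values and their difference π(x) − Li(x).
π(14751) = 1727;  Li(14751) ≈ 1750.71;  π(x) − Li(x) ≈ -23.71.

Direct count of primes ≤ 14751 gives π(14751) = 1727. Numerical evaluation of the logarithmic integral gives Li(14751) ≈ 1750.71. The difference π(x) − Li(x) ≈ -23.71 is typically negative for small/moderate x (Li(x) overestimates), though Littlewood's theorem shows this sign changes infinitely often.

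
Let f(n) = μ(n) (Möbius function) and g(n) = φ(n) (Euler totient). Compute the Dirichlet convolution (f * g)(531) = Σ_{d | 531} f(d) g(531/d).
(μ * φ)(531) = 228

Divisors of 531: [1, 3, 9, 59, 177, 531]. For each d | 531:
  d = 1: μ(1) · φ(531/1) = 1 · 348 = 348
  d = 3: μ(3) · φ(531/3) = -1 · 116 = -116
  d = 9: μ(9) · φ(531/9) = 0 · 58 = 0
  d = 59: μ(59) · φ(531/59) = -1 · 6 = -6
  d = 177: μ(177) · φ(531/177) = 1 · 2 = 2
  d = 531: μ(531) · φ(531/531) = 0 · 1 = 0
Summing: (μ * φ)(531) = 348 + -116 + 0 + -6 + 2 + 0 = 228.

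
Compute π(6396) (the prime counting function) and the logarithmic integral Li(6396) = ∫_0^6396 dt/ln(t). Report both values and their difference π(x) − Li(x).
π(6396) = 833;  Li(6396) ≈ 845.77;  π(x) − Li(x) ≈ -12.77.

Direct count of primes ≤ 6396 gives π(6396) = 833. Numerical evaluation of the logarithmic integral gives Li(6396) ≈ 845.77. The difference π(x) − Li(x) ≈ -12.77 is typically negative for small/moderate x (Li(x) overestimates), though Littlewood's theorem shows this sign changes infinitely often.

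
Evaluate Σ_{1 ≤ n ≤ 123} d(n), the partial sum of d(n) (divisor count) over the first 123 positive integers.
Σ_{n ≤ 123} d(n) = 613

Compute d(n) for each 1 ≤ n ≤ 123: d(1) = 1, d(2) = 2, d(3) = 2, d(4) = 3, d(5) = 2, d(6) = 4, d(7) = 2, d(8) = 4, d(9) = 3, d(10) = 4, d(11) = 2, d(12) = 6, d(13) = 2, d(14) = 4, d(15) = 4, d(16) = 5, d(17) = 2, d(18) = 6, d(19) = 2, d(20) = 6, d(21) = 4, d(22) = 4, d(23) = 2, d(24) = 8, d(25) = 3, d(26) = 4, d(27) = 4, d(28) = 6, d(29) = 2, d(30) = 8, d(31) = 2, d(32) = 6, d(33) = 4, d(34) = 4, d(35) = 4, d(36) = 9, d(37) = 2, d(38) = 4, d(39) = 4, d(40) = 8, d(41) = 2, d(42) = 8, d(43) = 2, d(44) = 6, d(45) = 6, d(46) = 4, d(47) = 2, d(48) = 10, d(49) = 3, d(50) = 6, d(51) = 4, d(52) = 6, d(53) = 2, d(54) = 8, d(55) = 4, d(56) = 8, d(57) = 4, d(58) = 4, d(59) = 2, d(60) = 12, d(61) = 2, d(62) = 4, d(63) = 6, d(64) = 7, d(65) = 4, d(66) = 8, d(67) = 2, d(68) = 6, d(69) = 4, d(70) = 8, d(71) = 2, d(72) = 12, d(73) = 2, d(74) = 4, d(75) = 6, d(76) = 6, d(77) = 4, d(78) = 8, d(79) = 2, d(80) = 10, d(81) = 5, d(82) = 4, d(83) = 2, d(84) = 12, d(85) = 4, d(86) = 4, d(87) = 4, d(88) = 8, d(89) = 2, d(90) = 12, d(91) = 4, d(92) = 6, d(93) = 4, d(94) = 4, d(95) = 4, d(96) = 12, d(97) = 2, d(98) = 6, d(99) = 6, d(100) = 9, d(101) = 2, d(102) = 8, d(103) = 2, d(104) = 8, d(105) = 8, d(106) = 4, d(107) = 2, d(108) = 12, d(109) = 2, d(110) = 8, d(111) = 4, d(112) = 10, d(113) = 2, d(114) = 8, d(115) = 4, d(116) = 6, d(117) = 6, d(118) = 4, d(119) = 4, d(120) = 16, d(121) = 3, d(122) = 4, d(123) = 4. Summing all 123 values: 613. (Dirichlet's divisor formula: Σ_{n ≤ x} d(n) = x ln(x) + (2γ − 1) x + O(√x). For x = 123, the asymptotic estimate is ≈ 610.89.)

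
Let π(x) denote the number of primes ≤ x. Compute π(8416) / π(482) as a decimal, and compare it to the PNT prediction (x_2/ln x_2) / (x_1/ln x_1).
π(8416)/π(482) = 1051/92 ≈ 11.4239;  PNT prediction ≈ 11.9354.

π(482) = 92 and π(8416) = 1051, so π(8416)/π(482) ≈ 11.4239. The PNT-predicted ratio is (8416/ln(8416)) / (482/ln(482)) ≈ 11.9354. The two agree to within a few percent, as expected.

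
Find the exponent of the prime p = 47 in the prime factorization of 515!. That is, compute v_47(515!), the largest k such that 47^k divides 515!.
v_47(515!) = 10

Legendre's formula: v_p(n!) = Σ_{k ≥ 1} ⌊n / p^k⌋. For p = 47, n = 515, the terms are:
  ⌊515/47^1⌋ = ⌊515/47⌋ = 10
(the next term ⌊515/47^2⌋ = 0, terminating the sum). Summing: v_47(515!) = 10 = 10.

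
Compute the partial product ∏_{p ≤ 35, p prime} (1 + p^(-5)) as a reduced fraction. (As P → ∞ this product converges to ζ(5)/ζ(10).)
∏ = 63844361159480726970812326794206836752384/61631932954678205462623400894081119262815

The primes p ≤ 35 are [2, 3, 5, 7, 11, 13, 17, 19, 23, 29, 31]. For each, (1 + 1/p^5) = (p^5 + 1)/p^5. Multiplying these fractions over p ∈ [2, 3, 5, 7, 11, 13, 17, 19, 23, 29, 31] gives 63844361159480726970812326794206836752384/61631932954678205462623400894081119262815. (In the limit P → ∞ this tends to ζ(5)/ζ(10).)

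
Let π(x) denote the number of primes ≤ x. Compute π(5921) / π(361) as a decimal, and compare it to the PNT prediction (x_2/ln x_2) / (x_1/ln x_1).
π(5921)/π(361) = 777/72 ≈ 10.7917;  PNT prediction ≈ 11.1196.

π(361) = 72 and π(5921) = 777, so π(5921)/π(361) ≈ 10.7917. The PNT-predicted ratio is (5921/ln(5921)) / (361/ln(361)) ≈ 11.1196. The two agree to within a few percent, as expected.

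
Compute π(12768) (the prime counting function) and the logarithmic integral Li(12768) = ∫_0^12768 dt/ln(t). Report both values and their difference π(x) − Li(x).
π(12768) = 1523;  Li(12768) ≈ 1542.59;  π(x) − Li(x) ≈ -19.59.

Direct count of primes ≤ 12768 gives π(12768) = 1523. Numerical evaluation of the logarithmic integral gives Li(12768) ≈ 1542.59. The difference π(x) − Li(x) ≈ -19.59 is typically negative for small/moderate x (Li(x) overestimates), though Littlewood's theorem shows this sign changes infinitely often.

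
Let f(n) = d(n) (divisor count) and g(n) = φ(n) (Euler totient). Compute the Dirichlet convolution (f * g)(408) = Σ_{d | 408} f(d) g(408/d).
(d * φ)(408) = 1080

Divisors of 408: [1, 2, 3, 4, 6, 8, 12, 17, 24, 34, 51, 68, 102, 136, 204, 408]. For each d | 408:
  d = 1: d(1) · φ(408/1) = 1 · 128 = 128
  d = 2: d(2) · φ(408/2) = 2 · 64 = 128
  d = 3: d(3) · φ(408/3) = 2 · 64 = 128
  d = 4: d(4) · φ(408/4) = 3 · 32 = 96
  d = 6: d(6) · φ(408/6) = 4 · 32 = 128
  d = 8: d(8) · φ(408/8) = 4 · 32 = 128
  d = 12: d(12) · φ(408/12) = 6 · 16 = 96
  d = 17: d(17) · φ(408/17) = 2 · 8 = 16
  d = 24: d(24) · φ(408/24) = 8 · 16 = 128
  d = 34: d(34) · φ(408/34) = 4 · 4 = 16
  d = 51: d(51) · φ(408/51) = 4 · 4 = 16
  d = 68: d(68) · φ(408/68) = 6 · 2 = 12
  d = 102: d(102) · φ(408/102) = 8 · 2 = 16
  d = 136: d(136) · φ(408/136) = 8 · 2 = 16
  d = 204: d(204) · φ(408/204) = 12 · 1 = 12
  d = 408: d(408) · φ(408/408) = 16 · 1 = 16
Summing: (d * φ)(408) = 128 + 128 + 128 + 96 + 128 + 128 + 96 + 16 + 128 + 16 + 16 + 12 + 16 + 16 + 12 + 16 = 1080.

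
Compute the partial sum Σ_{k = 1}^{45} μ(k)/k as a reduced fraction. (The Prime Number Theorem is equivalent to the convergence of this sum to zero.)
Σ μ(k)/k = -137190436674212/6541380665835015

Values of μ(k) for 1 ≤ k ≤ 45: μ(1) = 1, μ(2) = -1, μ(3) = -1, μ(5) = -1, μ(6) = 1, μ(7) = -1, μ(10) = 1, μ(11) = -1, μ(13) = -1, μ(14) = 1, μ(15) = 1, μ(17) = -1, μ(19) = -1, μ(21) = 1, μ(22) = 1, μ(23) = -1, μ(26) = 1, μ(29) = -1, μ(30) = -1, μ(31) = -1, μ(33) = 1, μ(34) = 1, μ(35) = 1, μ(37) = -1, μ(38) = 1, μ(39) = 1, μ(41) = -1, μ(42) = -1, μ(43) = -1, with μ = 0 on non-squarefree integers. Summing μ(k)/k for k where μ(k) ≠ 0 gives -137190436674212/6541380665835015 ≈ -0.0210. (PNT ⟺ this sum → 0 as n → ∞.)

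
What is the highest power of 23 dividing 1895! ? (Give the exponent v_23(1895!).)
v_23(1895!) = 85

Legendre's formula: v_p(n!) = Σ_{k ≥ 1} ⌊n / p^k⌋. For p = 23, n = 1895, the terms are:
  ⌊1895/23^1⌋ = ⌊1895/23⌋ = 82
  ⌊1895/23^2⌋ = ⌊1895/529⌋ = 3
(the next term ⌊1895/23^3⌋ = 0, terminating the sum). Summing: v_23(1895!) = 82 + 3 = 85.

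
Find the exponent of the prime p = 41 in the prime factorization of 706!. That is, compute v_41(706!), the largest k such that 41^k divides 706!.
v_41(706!) = 17

Legendre's formula: v_p(n!) = Σ_{k ≥ 1} ⌊n / p^k⌋. For p = 41, n = 706, the terms are:
  ⌊706/41^1⌋ = ⌊706/41⌋ = 17
(the next term ⌊706/41^2⌋ = 0, terminating the sum). Summing: v_41(706!) = 17 = 17.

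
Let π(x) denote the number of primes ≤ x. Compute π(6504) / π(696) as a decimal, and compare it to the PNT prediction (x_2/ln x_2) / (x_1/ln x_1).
π(6504)/π(696) = 842/125 ≈ 6.7360;  PNT prediction ≈ 6.9663.

π(696) = 125 and π(6504) = 842, so π(6504)/π(696) ≈ 6.7360. The PNT-predicted ratio is (6504/ln(6504)) / (696/ln(696)) ≈ 6.9663. The two agree to within a few percent, as expected.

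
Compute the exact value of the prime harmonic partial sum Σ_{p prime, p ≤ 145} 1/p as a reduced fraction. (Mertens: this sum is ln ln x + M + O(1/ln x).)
Σ 1/p = 18825509850919239131453102166593625244431364344421618363/10014646650599190067509233131649940057366334653200433090

π(145) = 34, so the primes ≤ 145 are [2, 3, 5, 7, 11, 13, 17, 19, 23, 29, 31, 37, 41, 43, 47, 53, 59, 61, 67, 71, 73, 79, 83, 89, 97, 101, 103, 107, 109, 113, 127, 131, 137, 139]. Summing 1/p over these primes: 18825509850919239131453102166593625244431364344421618363/10014646650599190067509233131649940057366334653200433090 ≈ 1.8798. Mertens estimate ln ln(145) + 0.2615 ≈ 1.8663.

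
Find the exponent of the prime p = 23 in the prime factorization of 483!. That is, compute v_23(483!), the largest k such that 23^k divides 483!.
v_23(483!) = 21

Legendre's formula: v_p(n!) = Σ_{k ≥ 1} ⌊n / p^k⌋. For p = 23, n = 483, the terms are:
  ⌊483/23^1⌋ = ⌊483/23⌋ = 21
(the next term ⌊483/23^2⌋ = 0, terminating the sum). Summing: v_23(483!) = 21 = 21.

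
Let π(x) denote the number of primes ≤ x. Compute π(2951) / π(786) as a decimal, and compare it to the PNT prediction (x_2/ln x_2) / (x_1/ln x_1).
π(2951)/π(786) = 424/137 ≈ 3.0949;  PNT prediction ≈ 3.1328.

π(786) = 137 and π(2951) = 424, so π(2951)/π(786) ≈ 3.0949. The PNT-predicted ratio is (2951/ln(2951)) / (786/ln(786)) ≈ 3.1328. The two agree to within a few percent, as expected.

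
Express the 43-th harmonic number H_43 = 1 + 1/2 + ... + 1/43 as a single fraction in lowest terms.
H_43 = 532145396070491417/122332313750680800

Direct summation: H_43 = 1 + 1/2 + ... + 1/43. The least common denominator is lcm(1, ..., 43) = 9419588158802421600; over this denominator the numerator is 9419588158802421600 + 4709794079401210800 + 3139862719600807200 + 2354897039700605400 + 1883917631760484320 + 1569931359800403600 + 1345655451257488800 + 1177448519850302700 + 1046620906533602400 + 941958815880242160 + 856326196254765600 + 784965679900201800 + 724583704523263200 + 672827725628744400 + 627972543920161440 + 588724259925151350 + 554093421106024800 + 523310453266801200 + 495767797831706400 + 470979407940121080 + 448551817085829600 + 428163098127382800 + 409547311252279200 + 392482839950100900 + 376783526352096864 + 362291852261631600 + 348873635511200800 + 336413862814372200 + 324813384786290400 + 313986271960080720 + 303857682542013600 + 294362129962575675 + 285442065418255200 + 277046710553012400 + 269131090251497760 + 261655226633400600 + 254583463751416800 + 247883898915853200 + 241527901507754400 + 235489703970060540 + 229746052653717600 + 224275908542914800 + 219060189739591200 = 40975195497427839109, so H_43 = 40975195497427839109/9419588158802421600; reducing by gcd(40975195497427839109, 9419588158802421600) = 77 gives 532145396070491417/122332313750680800 ≈ 4.35000. (The PNT-adjacent estimate ln(43) + γ ≈ 4.33842 matches within O(1/n).)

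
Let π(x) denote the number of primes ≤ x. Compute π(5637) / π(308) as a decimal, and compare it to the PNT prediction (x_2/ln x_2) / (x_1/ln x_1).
π(5637)/π(308) = 739/63 ≈ 11.7302;  PNT prediction ≈ 12.1420.

π(308) = 63 and π(5637) = 739, so π(5637)/π(308) ≈ 11.7302. The PNT-predicted ratio is (5637/ln(5637)) / (308/ln(308)) ≈ 12.1420. The two agree to within a few percent, as expected.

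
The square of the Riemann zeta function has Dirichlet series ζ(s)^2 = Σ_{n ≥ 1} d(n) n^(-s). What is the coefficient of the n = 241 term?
d(241) = 2

ζ(s)^2 = (Σ 1/m^s)(Σ 1/k^s). The coefficient of 1/n^s in the product is the number of ordered pairs (m, k) with mk = n, which equals d(n). For n = 241, divisors are [1, 241], so d(241) = 2.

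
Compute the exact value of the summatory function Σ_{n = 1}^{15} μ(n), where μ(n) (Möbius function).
Σ_{n ≤ 15} μ(n) = -1

Compute μ(n) for each 1 ≤ n ≤ 15: μ(1) = 1, μ(2) = -1, μ(3) = -1, μ(4) = 0, μ(5) = -1, μ(6) = 1, μ(7) = -1, μ(8) = 0, μ(9) = 0, μ(10) = 1, μ(11) = -1, μ(12) = 0, μ(13) = -1, μ(14) = 1, μ(15) = 1. Summing all 15 values: -1. (Mertens function M(x) = Σ_{n ≤ x} μ(n); on average M(x) should be small (PNT ⟺ M(x) = o(x)).)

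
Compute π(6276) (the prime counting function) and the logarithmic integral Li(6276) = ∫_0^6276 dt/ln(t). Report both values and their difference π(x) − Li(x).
π(6276) = 816;  Li(6276) ≈ 832.06;  π(x) − Li(x) ≈ -16.06.

Direct count of primes ≤ 6276 gives π(6276) = 816. Numerical evaluation of the logarithmic integral gives Li(6276) ≈ 832.06. The difference π(x) − Li(x) ≈ -16.06 is typically negative for small/moderate x (Li(x) overestimates), though Littlewood's theorem shows this sign changes infinitely often.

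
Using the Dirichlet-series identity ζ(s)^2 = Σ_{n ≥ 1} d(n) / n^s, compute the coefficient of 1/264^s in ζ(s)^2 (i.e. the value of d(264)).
d(264) = 16

ζ(s)^2 = (Σ 1/m^s)(Σ 1/k^s). The coefficient of 1/n^s in the product is the number of ordered pairs (m, k) with mk = n, which equals d(n). For n = 264, divisors are [1, 2, 3, 4, 6, 8, 11, 12, 22, 24, 33, 44, 66, 88, 132, 264], so d(264) = 16.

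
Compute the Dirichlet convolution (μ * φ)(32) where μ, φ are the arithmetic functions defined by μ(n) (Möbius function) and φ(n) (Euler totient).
(μ * φ)(32) = 8

Divisors of 32: [1, 2, 4, 8, 16, 32]. For each d | 32:
  d = 1: μ(1) · φ(32/1) = 1 · 16 = 16
  d = 2: μ(2) · φ(32/2) = -1 · 8 = -8
  d = 4: μ(4) · φ(32/4) = 0 · 4 = 0
  d = 8: μ(8) · φ(32/8) = 0 · 2 = 0
  d = 16: μ(16) · φ(32/16) = 0 · 1 = 0
  d = 32: μ(32) · φ(32/32) = 0 · 1 = 0
Summing: (μ * φ)(32) = 16 + -8 + 0 + 0 + 0 + 0 = 8.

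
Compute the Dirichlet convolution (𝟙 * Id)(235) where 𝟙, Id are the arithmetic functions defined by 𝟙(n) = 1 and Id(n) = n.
(𝟙 * Id)(235) = 288

Divisors of 235: [1, 5, 47, 235]. For each d | 235:
  d = 1: 𝟙(1) · Id(235/1) = 1 · 235 = 235
  d = 5: 𝟙(5) · Id(235/5) = 1 · 47 = 47
  d = 47: 𝟙(47) · Id(235/47) = 1 · 5 = 5
  d = 235: 𝟙(235) · Id(235/235) = 1 · 1 = 1
Summing: (𝟙 * Id)(235) = 235 + 47 + 5 + 1 = 288.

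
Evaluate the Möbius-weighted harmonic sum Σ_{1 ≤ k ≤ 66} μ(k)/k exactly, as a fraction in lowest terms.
Σ μ(k)/k = 316998129951549613081/19548063559901161830545

Values of μ(k) for 1 ≤ k ≤ 66: μ(1) = 1, μ(2) = -1, μ(3) = -1, μ(5) = -1, μ(6) = 1, μ(7) = -1, μ(10) = 1, μ(11) = -1, μ(13) = -1, μ(14) = 1, μ(15) = 1, μ(17) = -1, μ(19) = -1, μ(21) = 1, μ(22) = 1, μ(23) = -1, μ(26) = 1, μ(29) = -1, μ(30) = -1, μ(31) = -1, μ(33) = 1, μ(34) = 1, μ(35) = 1, μ(37) = -1, μ(38) = 1, μ(39) = 1, μ(41) = -1, μ(42) = -1, μ(43) = -1, μ(46) = 1, μ(47) = -1, μ(51) = 1, μ(53) = -1, μ(55) = 1, μ(57) = 1, μ(58) = 1, μ(59) = -1, μ(61) = -1, μ(62) = 1, μ(65) = 1, μ(66) = -1, with μ = 0 on non-squarefree integers. Summing μ(k)/k for k where μ(k) ≠ 0 gives 316998129951549613081/19548063559901161830545 ≈ 0.0162. (PNT ⟺ this sum → 0 as n → ∞.)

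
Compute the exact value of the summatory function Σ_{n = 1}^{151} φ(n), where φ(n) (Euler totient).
Σ_{n ≤ 151} φ(n) = 7008

Compute φ(n) for each 1 ≤ n ≤ 151: φ(1) = 1, φ(2) = 1, φ(3) = 2, φ(4) = 2, φ(5) = 4, φ(6) = 2, φ(7) = 6, φ(8) = 4, φ(9) = 6, φ(10) = 4, φ(11) = 10, φ(12) = 4, φ(13) = 12, φ(14) = 6, φ(15) = 8, φ(16) = 8, φ(17) = 16, φ(18) = 6, φ(19) = 18, φ(20) = 8, φ(21) = 12, φ(22) = 10, φ(23) = 22, φ(24) = 8, φ(25) = 20, φ(26) = 12, φ(27) = 18, φ(28) = 12, φ(29) = 28, φ(30) = 8, φ(31) = 30, φ(32) = 16, φ(33) = 20, φ(34) = 16, φ(35) = 24, φ(36) = 12, φ(37) = 36, φ(38) = 18, φ(39) = 24, φ(40) = 16, φ(41) = 40, φ(42) = 12, φ(43) = 42, φ(44) = 20, φ(45) = 24, φ(46) = 22, φ(47) = 46, φ(48) = 16, φ(49) = 42, φ(50) = 20, φ(51) = 32, φ(52) = 24, φ(53) = 52, φ(54) = 18, φ(55) = 40, φ(56) = 24, φ(57) = 36, φ(58) = 28, φ(59) = 58, φ(60) = 16, φ(61) = 60, φ(62) = 30, φ(63) = 36, φ(64) = 32, φ(65) = 48, φ(66) = 20, φ(67) = 66, φ(68) = 32, φ(69) = 44, φ(70) = 24, φ(71) = 70, φ(72) = 24, φ(73) = 72, φ(74) = 36, φ(75) = 40, φ(76) = 36, φ(77) = 60, φ(78) = 24, φ(79) = 78, φ(80) = 32, φ(81) = 54, φ(82) = 40, φ(83) = 82, φ(84) = 24, φ(85) = 64, φ(86) = 42, φ(87) = 56, φ(88) = 40, φ(89) = 88, φ(90) = 24, φ(91) = 72, φ(92) = 44, φ(93) = 60, φ(94) = 46, φ(95) = 72, φ(96) = 32, φ(97) = 96, φ(98) = 42, φ(99) = 60, φ(100) = 40, φ(101) = 100, φ(102) = 32, φ(103) = 102, φ(104) = 48, φ(105) = 48, φ(106) = 52, φ(107) = 106, φ(108) = 36, φ(109) = 108, φ(110) = 40, φ(111) = 72, φ(112) = 48, φ(113) = 112, φ(114) = 36, φ(115) = 88, φ(116) = 56, φ(117) = 72, φ(118) = 58, φ(119) = 96, φ(120) = 32, φ(121) = 110, φ(122) = 60, φ(123) = 80, φ(124) = 60, φ(125) = 100, φ(126) = 36, φ(127) = 126, φ(128) = 64, φ(129) = 84, φ(130) = 48, φ(131) = 130, φ(132) = 40, φ(133) = 108, φ(134) = 66, φ(135) = 72, φ(136) = 64, φ(137) = 136, φ(138) = 44, φ(139) = 138, φ(140) = 48, φ(141) = 92, φ(142) = 70, φ(143) = 120, φ(144) = 48, φ(145) = 112, φ(146) = 72, φ(147) = 84, φ(148) = 72, φ(149) = 148, φ(150) = 40, φ(151) = 150. Summing all 151 values: 7008. (Average order: Σ_{n ≤ x} φ(n) ~ (3/π²) x². For x = 151, (3/π²)·151² ≈ 6930.67.)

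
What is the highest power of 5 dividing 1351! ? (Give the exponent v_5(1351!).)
v_5(1351!) = 336

Legendre's formula: v_p(n!) = Σ_{k ≥ 1} ⌊n / p^k⌋. For p = 5, n = 1351, the terms are:
  ⌊1351/5^1⌋ = ⌊1351/5⌋ = 270
  ⌊1351/5^2⌋ = ⌊1351/25⌋ = 54
  ⌊1351/5^3⌋ = ⌊1351/125⌋ = 10
  ⌊1351/5^4⌋ = ⌊1351/625⌋ = 2
(the next term ⌊1351/5^5⌋ = 0, terminating the sum). Summing: v_5(1351!) = 270 + 54 + 10 + 2 = 336.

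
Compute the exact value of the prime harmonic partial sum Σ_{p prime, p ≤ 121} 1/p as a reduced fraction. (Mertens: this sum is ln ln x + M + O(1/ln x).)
Σ 1/p = 58472171373748331322981543916880425472323867753/31610054640417607788145206291543662493274686990

π(121) = 30, so the primes ≤ 121 are [2, 3, 5, 7, 11, 13, 17, 19, 23, 29, 31, 37, 41, 43, 47, 53, 59, 61, 67, 71, 73, 79, 83, 89, 97, 101, 103, 107, 109, 113]. Summing 1/p over these primes: 58472171373748331322981543916880425472323867753/31610054640417607788145206291543662493274686990 ≈ 1.8498. Mertens estimate ln ln(121) + 0.2615 ≈ 1.8292.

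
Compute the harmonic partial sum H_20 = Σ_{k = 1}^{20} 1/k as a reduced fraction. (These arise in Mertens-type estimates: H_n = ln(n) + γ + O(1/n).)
H_20 = 55835135/15519504

Direct summation: H_20 = 1 + 1/2 + ... + 1/20. The least common denominator is lcm(1, ..., 20) = 232792560; over this denominator the numerator is 232792560 + 116396280 + 77597520 + 58198140 + 46558512 + 38798760 + 33256080 + 29099070 + 25865840 + 23279256 + 21162960 + 19399380 + 17907120 + 16628040 + 15519504 + 14549535 + 13693680 + 12932920 + 12252240 + 11639628 = 837527025, so H_20 = 837527025/232792560; reducing by gcd(837527025, 232792560) = 15 gives 55835135/15519504 ≈ 3.59774. (The PNT-adjacent estimate ln(20) + γ ≈ 3.57295 matches within O(1/n).)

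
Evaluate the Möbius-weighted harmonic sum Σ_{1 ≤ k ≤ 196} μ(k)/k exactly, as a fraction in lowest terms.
Σ μ(k)/k = -43277238338814707352435871087729404219364080007991120795068950289487278357/2094340804123062964635950016266159511607730554966537454865305011530672742866

Values of μ(k) for 1 ≤ k ≤ 196: μ(1) = 1, μ(2) = -1, μ(3) = -1, μ(5) = -1, μ(6) = 1, μ(7) = -1, μ(10) = 1, μ(11) = -1, μ(13) = -1, μ(14) = 1, μ(15) = 1, μ(17) = -1, μ(19) = -1, μ(21) = 1, μ(22) = 1, μ(23) = -1, μ(26) = 1, μ(29) = -1, μ(30) = -1, μ(31) = -1, μ(33) = 1, μ(34) = 1, μ(35) = 1, μ(37) = -1, μ(38) = 1, μ(39) = 1, μ(41) = -1, μ(42) = -1, μ(43) = -1, μ(46) = 1, μ(47) = -1, μ(51) = 1, μ(53) = -1, μ(55) = 1, μ(57) = 1, μ(58) = 1, μ(59) = -1, μ(61) = -1, μ(62) = 1, μ(65) = 1, μ(66) = -1, μ(67) = -1, μ(69) = 1, μ(70) = -1, μ(71) = -1, μ(73) = -1, μ(74) = 1, μ(77) = 1, μ(78) = -1, μ(79) = -1, μ(82) = 1, μ(83) = -1, μ(85) = 1, μ(86) = 1, μ(87) = 1, μ(89) = -1, μ(91) = 1, μ(93) = 1, μ(94) = 1, μ(95) = 1, μ(97) = -1, μ(101) = -1, μ(102) = -1, μ(103) = -1, μ(105) = -1, μ(106) = 1, μ(107) = -1, μ(109) = -1, μ(110) = -1, μ(111) = 1, μ(113) = -1, μ(114) = -1, μ(115) = 1, μ(118) = 1, μ(119) = 1, μ(122) = 1, μ(123) = 1, μ(127) = -1, μ(129) = 1, μ(130) = -1, μ(131) = -1, μ(133) = 1, μ(134) = 1, μ(137) = -1, μ(138) = -1, μ(139) = -1, μ(141) = 1, μ(142) = 1, μ(143) = 1, μ(145) = 1, μ(146) = 1, μ(149) = -1, μ(151) = -1, μ(154) = -1, μ(155) = 1, μ(157) = -1, μ(158) = 1, μ(159) = 1, μ(161) = 1, μ(163) = -1, μ(165) = -1, μ(166) = 1, μ(167) = -1, μ(170) = -1, μ(173) = -1, μ(174) = -1, μ(177) = 1, μ(178) = 1, μ(179) = -1, μ(181) = -1, μ(182) = -1, μ(183) = 1, μ(185) = 1, μ(186) = -1, μ(187) = 1, μ(190) = -1, μ(191) = -1, μ(193) = -1, μ(194) = 1, μ(195) = -1, with μ = 0 on non-squarefree integers. Summing μ(k)/k for k where μ(k) ≠ 0 gives -43277238338814707352435871087729404219364080007991120795068950289487278357/2094340804123062964635950016266159511607730554966537454865305011530672742866 ≈ -0.0207. (PNT ⟺ this sum → 0 as n → ∞.)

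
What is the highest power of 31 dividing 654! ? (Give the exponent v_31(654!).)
v_31(654!) = 21

Legendre's formula: v_p(n!) = Σ_{k ≥ 1} ⌊n / p^k⌋. For p = 31, n = 654, the terms are:
  ⌊654/31^1⌋ = ⌊654/31⌋ = 21
(the next term ⌊654/31^2⌋ = 0, terminating the sum). Summing: v_31(654!) = 21 = 21.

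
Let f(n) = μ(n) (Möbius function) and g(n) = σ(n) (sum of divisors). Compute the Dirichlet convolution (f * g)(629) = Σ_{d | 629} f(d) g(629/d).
(μ * σ)(629) = 629

Divisors of 629: [1, 17, 37, 629]. For each d | 629:
  d = 1: μ(1) · σ(629/1) = 1 · 684 = 684
  d = 17: μ(17) · σ(629/17) = -1 · 38 = -38
  d = 37: μ(37) · σ(629/37) = -1 · 18 = -18
  d = 629: μ(629) · σ(629/629) = 1 · 1 = 1
Summing: (μ * σ)(629) = 684 + -38 + -18 + 1 = 629.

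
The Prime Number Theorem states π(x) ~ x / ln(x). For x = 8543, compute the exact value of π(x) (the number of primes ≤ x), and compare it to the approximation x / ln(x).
π(8543) = 1066;  x/ln(x) ≈ 943.68;  relative error ≈ 11.47%.

Directly count primes up to 8543: π(8543) = 1066. The PNT approximation gives 8543/ln(8543) ≈ 8543/9.05287 ≈ 943.68. Relative error (π(x) − x/ln(x)) / π(x) ≈ 11.47%; the approximation is known to undercount slightly (Li(x) is a better estimate).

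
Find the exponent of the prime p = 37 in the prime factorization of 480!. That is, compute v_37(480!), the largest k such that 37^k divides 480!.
v_37(480!) = 12

Legendre's formula: v_p(n!) = Σ_{k ≥ 1} ⌊n / p^k⌋. For p = 37, n = 480, the terms are:
  ⌊480/37^1⌋ = ⌊480/37⌋ = 12
(the next term ⌊480/37^2⌋ = 0, terminating the sum). Summing: v_37(480!) = 12 = 12.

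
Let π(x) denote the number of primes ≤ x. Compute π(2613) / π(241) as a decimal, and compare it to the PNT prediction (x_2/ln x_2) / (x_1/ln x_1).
π(2613)/π(241) = 379/53 ≈ 7.1509;  PNT prediction ≈ 7.5580.

π(241) = 53 and π(2613) = 379, so π(2613)/π(241) ≈ 7.1509. The PNT-predicted ratio is (2613/ln(2613)) / (241/ln(241)) ≈ 7.5580. The two agree to within a few percent, as expected.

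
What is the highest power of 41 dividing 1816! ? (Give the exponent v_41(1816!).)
v_41(1816!) = 45

Legendre's formula: v_p(n!) = Σ_{k ≥ 1} ⌊n / p^k⌋. For p = 41, n = 1816, the terms are:
  ⌊1816/41^1⌋ = ⌊1816/41⌋ = 44
  ⌊1816/41^2⌋ = ⌊1816/1681⌋ = 1
(the next term ⌊1816/41^3⌋ = 0, terminating the sum). Summing: v_41(1816!) = 44 + 1 = 45.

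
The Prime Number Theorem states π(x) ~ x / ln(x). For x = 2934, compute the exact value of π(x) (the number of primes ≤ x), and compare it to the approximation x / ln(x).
π(2934) = 423;  x/ln(x) ≈ 367.48;  relative error ≈ 13.13%.

Directly count primes up to 2934: π(2934) = 423. The PNT approximation gives 2934/ln(2934) ≈ 2934/7.98412 ≈ 367.48. Relative error (π(x) − x/ln(x)) / π(x) ≈ 13.13%; the approximation is known to undercount slightly (Li(x) is a better estimate).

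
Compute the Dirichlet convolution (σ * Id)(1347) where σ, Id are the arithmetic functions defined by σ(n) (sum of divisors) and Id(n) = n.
(σ * Id)(1347) = 6293

Divisors of 1347: [1, 3, 449, 1347]. For each d | 1347:
  d = 1: σ(1) · Id(1347/1) = 1 · 1347 = 1347
  d = 3: σ(3) · Id(1347/3) = 4 · 449 = 1796
  d = 449: σ(449) · Id(1347/449) = 450 · 3 = 1350
  d = 1347: σ(1347) · Id(1347/1347) = 1800 · 1 = 1800
Summing: (σ * Id)(1347) = 1347 + 1796 + 1350 + 1800 = 6293.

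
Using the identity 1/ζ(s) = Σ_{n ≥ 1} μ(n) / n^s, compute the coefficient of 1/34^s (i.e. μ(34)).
μ(34) = 1

Factor n = 34 = 2 · 17. μ(n) = 0 if any exponent ≥ 2 (not squarefree); otherwise μ(n) = (−1)^{ω(n)} where ω(n) is the number of distinct prime factors. Applying: μ(34) = 1.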